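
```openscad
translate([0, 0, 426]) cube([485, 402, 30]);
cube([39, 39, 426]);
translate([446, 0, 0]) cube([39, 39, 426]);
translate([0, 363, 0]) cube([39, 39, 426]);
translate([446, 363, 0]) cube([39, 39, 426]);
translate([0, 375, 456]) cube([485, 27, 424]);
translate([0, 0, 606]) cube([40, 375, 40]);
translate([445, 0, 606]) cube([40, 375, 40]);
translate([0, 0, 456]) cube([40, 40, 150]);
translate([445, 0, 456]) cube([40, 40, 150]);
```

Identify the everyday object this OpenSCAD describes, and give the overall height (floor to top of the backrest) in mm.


A chair. The overall height is 880 mm.

A slab on four corner posts with a tall panel at the back — a chair. The seat slab sits at z = 426 with thickness 30, and the 424 mm backrest starts at the seat top, so the overall height is 426 + 30 + 424 = 880 mm.


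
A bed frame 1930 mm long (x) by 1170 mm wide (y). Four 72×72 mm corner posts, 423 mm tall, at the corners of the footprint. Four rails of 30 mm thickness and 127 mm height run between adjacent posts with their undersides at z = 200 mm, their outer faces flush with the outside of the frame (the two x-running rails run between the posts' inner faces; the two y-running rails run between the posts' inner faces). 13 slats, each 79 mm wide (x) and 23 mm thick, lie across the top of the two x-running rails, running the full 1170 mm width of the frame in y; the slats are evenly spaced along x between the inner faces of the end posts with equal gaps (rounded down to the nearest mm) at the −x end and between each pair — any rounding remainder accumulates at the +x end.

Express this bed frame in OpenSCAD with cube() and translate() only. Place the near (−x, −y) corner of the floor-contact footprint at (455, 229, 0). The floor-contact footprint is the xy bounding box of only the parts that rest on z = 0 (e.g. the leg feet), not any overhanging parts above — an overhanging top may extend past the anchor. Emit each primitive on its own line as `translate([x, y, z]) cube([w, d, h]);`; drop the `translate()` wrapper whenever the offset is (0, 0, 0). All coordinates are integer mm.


translate([455, 229, 0]) cube([72, 72, 423]);
translate([455, 1327, 0]) cube([72, 72, 423]);
translate([2313, 229, 0]) cube([72, 72, 423]);
translate([2313, 1327, 0]) cube([72, 72, 423]);
translate([527, 229, 200]) cube([1786, 30, 127]);
translate([527, 1369, 200]) cube([1786, 30, 127]);
translate([455, 301, 200]) cube([30, 1026, 127]);
translate([2355, 301, 200]) cube([30, 1026, 127]);
translate([581, 229, 327]) cube([79, 1170, 23]);
translate([714, 229, 327]) cube([79, 1170, 23]);
translate([847, 229, 327]) cube([79, 1170, 23]);
translate([980, 229, 327]) cube([79, 1170, 23]);
translate([1113, 229, 327]) cube([79, 1170, 23]);
translate([1246, 229, 327]) cube([79, 1170, 23]);
translate([1379, 229, 327]) cube([79, 1170, 23]);
translate([1512, 229, 327]) cube([79, 1170, 23]);
translate([1645, 229, 327]) cube([79, 1170, 23]);
translate([1778, 229, 327]) cube([79, 1170, 23]);
translate([1911, 229, 327]) cube([79, 1170, 23]);
translate([2044, 229, 327]) cube([79, 1170, 23]);
translate([2177, 229, 327]) cube([79, 1170, 23]);


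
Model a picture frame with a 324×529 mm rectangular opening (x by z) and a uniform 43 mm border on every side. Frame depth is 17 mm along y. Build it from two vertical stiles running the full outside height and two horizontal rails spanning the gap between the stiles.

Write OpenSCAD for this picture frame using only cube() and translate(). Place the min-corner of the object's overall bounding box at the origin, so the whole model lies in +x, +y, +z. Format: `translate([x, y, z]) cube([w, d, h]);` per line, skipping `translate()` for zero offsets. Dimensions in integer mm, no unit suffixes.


cube([43, 17, 615]);
translate([367, 0, 0]) cube([43, 17, 615]);
translate([43, 0, 0]) cube([324, 17, 43]);
translate([43, 0, 572]) cube([324, 17, 43]);


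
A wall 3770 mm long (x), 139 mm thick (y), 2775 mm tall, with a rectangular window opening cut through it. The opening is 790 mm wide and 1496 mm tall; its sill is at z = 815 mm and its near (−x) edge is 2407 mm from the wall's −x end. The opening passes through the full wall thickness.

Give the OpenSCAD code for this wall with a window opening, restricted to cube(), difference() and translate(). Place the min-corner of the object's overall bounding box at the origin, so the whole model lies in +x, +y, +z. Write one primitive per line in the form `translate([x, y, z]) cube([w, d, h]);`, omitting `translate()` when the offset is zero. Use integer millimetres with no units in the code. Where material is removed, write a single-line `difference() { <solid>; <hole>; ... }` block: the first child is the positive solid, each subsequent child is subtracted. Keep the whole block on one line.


difference() { cube([3770, 139, 2775]); translate([2407, 0, 815]) cube([790, 139, 1496]); }


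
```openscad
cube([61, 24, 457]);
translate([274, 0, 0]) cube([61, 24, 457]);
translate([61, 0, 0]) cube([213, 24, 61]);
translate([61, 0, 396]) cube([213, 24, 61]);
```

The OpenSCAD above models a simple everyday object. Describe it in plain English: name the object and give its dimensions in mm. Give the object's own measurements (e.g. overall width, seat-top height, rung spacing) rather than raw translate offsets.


A rectangular picture frame lying in the x–z plane (depth along y). The opening is 213 mm wide (x) by 335 mm tall (z), surrounded by a border 61 mm wide on all four sides. The frame is 24 mm deep and is made of two full-height vertical stiles with two horizontal rails fitted between them.


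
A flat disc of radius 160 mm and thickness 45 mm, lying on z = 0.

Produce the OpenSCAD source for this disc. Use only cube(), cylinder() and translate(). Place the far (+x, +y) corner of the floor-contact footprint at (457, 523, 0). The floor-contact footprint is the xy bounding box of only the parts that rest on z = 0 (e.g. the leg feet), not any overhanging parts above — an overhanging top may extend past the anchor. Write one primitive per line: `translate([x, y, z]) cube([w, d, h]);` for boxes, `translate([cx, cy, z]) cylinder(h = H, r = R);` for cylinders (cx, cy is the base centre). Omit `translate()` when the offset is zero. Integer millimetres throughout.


translate([297, 363, 0]) cylinder(h = 45, r = 160);


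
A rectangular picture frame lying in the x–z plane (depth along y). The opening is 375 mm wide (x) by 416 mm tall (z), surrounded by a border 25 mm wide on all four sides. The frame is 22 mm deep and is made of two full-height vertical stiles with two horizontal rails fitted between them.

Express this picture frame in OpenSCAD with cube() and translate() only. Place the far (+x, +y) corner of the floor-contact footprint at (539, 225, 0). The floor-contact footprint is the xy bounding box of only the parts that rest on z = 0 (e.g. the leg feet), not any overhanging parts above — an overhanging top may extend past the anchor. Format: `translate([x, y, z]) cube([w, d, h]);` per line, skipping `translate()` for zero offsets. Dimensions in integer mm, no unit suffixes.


translate([114, 203, 0]) cube([25, 22, 466]);
translate([514, 203, 0]) cube([25, 22, 466]);
translate([139, 203, 0]) cube([375, 22, 25]);
translate([139, 203, 441]) cube([375, 22, 25]);


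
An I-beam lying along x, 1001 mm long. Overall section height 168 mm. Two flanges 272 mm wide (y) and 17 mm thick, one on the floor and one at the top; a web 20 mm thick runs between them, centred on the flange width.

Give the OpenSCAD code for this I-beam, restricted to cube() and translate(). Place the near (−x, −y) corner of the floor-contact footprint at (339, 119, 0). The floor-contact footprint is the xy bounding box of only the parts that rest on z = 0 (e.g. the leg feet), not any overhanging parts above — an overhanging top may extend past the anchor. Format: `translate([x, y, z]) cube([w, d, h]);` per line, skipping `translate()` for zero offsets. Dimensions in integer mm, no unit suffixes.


translate([339, 119, 0]) cube([1001, 272, 17]);
translate([339, 245, 17]) cube([1001, 20, 134]);
translate([339, 119, 151]) cube([1001, 272, 17]);


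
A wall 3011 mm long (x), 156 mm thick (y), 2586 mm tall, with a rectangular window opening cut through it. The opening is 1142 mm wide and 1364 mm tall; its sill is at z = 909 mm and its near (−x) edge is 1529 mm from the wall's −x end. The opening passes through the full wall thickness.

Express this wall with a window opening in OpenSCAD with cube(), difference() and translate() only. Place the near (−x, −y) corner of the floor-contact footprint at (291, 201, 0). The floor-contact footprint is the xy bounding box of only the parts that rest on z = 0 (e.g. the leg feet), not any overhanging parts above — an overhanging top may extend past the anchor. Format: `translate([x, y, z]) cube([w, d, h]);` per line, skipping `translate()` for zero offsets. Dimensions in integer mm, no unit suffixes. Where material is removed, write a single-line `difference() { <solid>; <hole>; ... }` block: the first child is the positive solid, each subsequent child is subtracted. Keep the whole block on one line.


difference() { translate([291, 201, 0]) cube([3011, 156, 2586]); translate([1820, 201, 909]) cube([1142, 156, 1364]); }


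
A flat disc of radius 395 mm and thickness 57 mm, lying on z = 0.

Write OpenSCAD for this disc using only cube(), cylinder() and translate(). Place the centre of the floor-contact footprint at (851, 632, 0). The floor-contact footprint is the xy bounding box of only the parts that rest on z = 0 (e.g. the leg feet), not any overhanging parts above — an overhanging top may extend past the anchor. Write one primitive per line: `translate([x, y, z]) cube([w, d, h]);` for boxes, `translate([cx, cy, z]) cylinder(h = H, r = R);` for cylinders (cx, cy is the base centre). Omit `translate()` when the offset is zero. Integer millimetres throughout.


translate([851, 632, 0]) cylinder(h = 57, r = 395);


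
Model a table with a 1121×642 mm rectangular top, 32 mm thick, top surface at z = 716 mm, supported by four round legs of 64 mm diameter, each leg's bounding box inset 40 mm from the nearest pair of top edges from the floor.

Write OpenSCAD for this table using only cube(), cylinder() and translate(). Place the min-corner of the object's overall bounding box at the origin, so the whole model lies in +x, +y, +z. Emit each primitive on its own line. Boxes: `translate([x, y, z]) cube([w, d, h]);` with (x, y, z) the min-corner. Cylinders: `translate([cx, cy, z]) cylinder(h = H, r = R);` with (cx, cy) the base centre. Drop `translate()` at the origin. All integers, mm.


translate([0, 0, 684]) cube([1121, 642, 32]);
translate([72, 72, 0]) cylinder(h = 684, r = 32);
translate([1049, 72, 0]) cylinder(h = 684, r = 32);
translate([72, 570, 0]) cylinder(h = 684, r = 32);
translate([1049, 570, 0]) cylinder(h = 684, r = 32);


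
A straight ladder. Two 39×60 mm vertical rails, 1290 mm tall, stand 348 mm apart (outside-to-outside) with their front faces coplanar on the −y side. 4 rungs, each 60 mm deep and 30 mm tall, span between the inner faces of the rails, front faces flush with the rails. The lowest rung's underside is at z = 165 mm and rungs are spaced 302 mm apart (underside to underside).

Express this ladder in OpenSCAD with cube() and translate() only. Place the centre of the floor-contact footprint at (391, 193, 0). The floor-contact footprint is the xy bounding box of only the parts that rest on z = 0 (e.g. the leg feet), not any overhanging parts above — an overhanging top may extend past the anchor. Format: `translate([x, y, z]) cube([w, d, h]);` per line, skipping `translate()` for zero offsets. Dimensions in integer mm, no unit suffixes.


translate([217, 163, 0]) cube([39, 60, 1290]);
translate([526, 163, 0]) cube([39, 60, 1290]);
translate([256, 163, 165]) cube([270, 60, 30]);
translate([256, 163, 467]) cube([270, 60, 30]);
translate([256, 163, 769]) cube([270, 60, 30]);
translate([256, 163, 1071]) cube([270, 60, 30]);


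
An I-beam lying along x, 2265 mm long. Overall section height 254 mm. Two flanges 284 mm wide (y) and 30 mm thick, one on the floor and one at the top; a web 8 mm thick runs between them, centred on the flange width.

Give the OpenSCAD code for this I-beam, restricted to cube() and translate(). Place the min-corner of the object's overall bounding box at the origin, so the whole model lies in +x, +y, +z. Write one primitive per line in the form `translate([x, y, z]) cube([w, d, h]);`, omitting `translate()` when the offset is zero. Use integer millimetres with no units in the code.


cube([2265, 284, 30]);
translate([0, 138, 30]) cube([2265, 8, 194]);
translate([0, 0, 224]) cube([2265, 284, 30]);


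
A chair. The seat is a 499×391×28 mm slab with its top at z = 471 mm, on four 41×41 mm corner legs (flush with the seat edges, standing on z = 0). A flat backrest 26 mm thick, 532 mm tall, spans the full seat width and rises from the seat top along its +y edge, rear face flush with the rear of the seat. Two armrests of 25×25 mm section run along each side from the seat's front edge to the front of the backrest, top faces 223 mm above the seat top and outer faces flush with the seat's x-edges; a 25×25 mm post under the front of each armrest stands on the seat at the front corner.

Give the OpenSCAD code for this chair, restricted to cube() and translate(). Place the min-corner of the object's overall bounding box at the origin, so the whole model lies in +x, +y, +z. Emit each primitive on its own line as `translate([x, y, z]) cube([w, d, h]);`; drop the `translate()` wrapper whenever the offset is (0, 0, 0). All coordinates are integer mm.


translate([0, 0, 443]) cube([499, 391, 28]);
cube([41, 41, 443]);
translate([458, 0, 0]) cube([41, 41, 443]);
translate([0, 350, 0]) cube([41, 41, 443]);
translate([458, 350, 0]) cube([41, 41, 443]);
translate([0, 365, 471]) cube([499, 26, 532]);
translate([0, 0, 669]) cube([25, 365, 25]);
translate([474, 0, 669]) cube([25, 365, 25]);
translate([0, 0, 471]) cube([25, 25, 198]);
translate([474, 0, 471]) cube([25, 25, 198]);


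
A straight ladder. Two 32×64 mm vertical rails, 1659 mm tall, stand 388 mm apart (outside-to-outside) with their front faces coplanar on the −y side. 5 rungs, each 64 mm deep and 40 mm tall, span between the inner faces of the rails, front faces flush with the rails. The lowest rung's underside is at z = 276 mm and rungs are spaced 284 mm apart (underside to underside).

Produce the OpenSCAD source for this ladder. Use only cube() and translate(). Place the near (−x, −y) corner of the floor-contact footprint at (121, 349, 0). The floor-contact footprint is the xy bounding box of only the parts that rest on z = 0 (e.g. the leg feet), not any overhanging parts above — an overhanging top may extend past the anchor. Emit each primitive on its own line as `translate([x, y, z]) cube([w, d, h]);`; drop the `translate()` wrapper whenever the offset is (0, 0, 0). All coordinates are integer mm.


translate([121, 349, 0]) cube([32, 64, 1659]);
translate([477, 349, 0]) cube([32, 64, 1659]);
translate([153, 349, 276]) cube([324, 64, 40]);
translate([153, 349, 560]) cube([324, 64, 40]);
translate([153, 349, 844]) cube([324, 64, 40]);
translate([153, 349, 1128]) cube([324, 64, 40]);
translate([153, 349, 1412]) cube([324, 64, 40]);


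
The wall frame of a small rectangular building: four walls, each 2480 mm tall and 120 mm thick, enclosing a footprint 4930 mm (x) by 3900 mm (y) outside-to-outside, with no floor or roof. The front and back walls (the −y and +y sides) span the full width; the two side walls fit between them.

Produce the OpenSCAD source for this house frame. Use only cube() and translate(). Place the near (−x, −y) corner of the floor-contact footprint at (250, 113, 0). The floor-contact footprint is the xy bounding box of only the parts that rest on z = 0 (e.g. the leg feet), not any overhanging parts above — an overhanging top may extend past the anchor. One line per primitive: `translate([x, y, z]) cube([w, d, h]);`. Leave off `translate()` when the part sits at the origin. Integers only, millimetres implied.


translate([250, 113, 0]) cube([4930, 120, 2480]);
translate([250, 3893, 0]) cube([4930, 120, 2480]);
translate([250, 233, 0]) cube([120, 3660, 2480]);
translate([5060, 233, 0]) cube([120, 3660, 2480]);


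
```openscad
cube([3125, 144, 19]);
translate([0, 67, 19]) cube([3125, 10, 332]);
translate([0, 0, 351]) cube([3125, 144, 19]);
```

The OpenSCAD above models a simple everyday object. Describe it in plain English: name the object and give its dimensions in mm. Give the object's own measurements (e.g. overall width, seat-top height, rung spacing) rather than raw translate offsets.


An I-beam lying along x, 3125 mm long. Overall section height 370 mm. Two flanges 144 mm wide (y) and 19 mm thick, one on the floor and one at the top; a web 10 mm thick runs between them, centred on the flange width.


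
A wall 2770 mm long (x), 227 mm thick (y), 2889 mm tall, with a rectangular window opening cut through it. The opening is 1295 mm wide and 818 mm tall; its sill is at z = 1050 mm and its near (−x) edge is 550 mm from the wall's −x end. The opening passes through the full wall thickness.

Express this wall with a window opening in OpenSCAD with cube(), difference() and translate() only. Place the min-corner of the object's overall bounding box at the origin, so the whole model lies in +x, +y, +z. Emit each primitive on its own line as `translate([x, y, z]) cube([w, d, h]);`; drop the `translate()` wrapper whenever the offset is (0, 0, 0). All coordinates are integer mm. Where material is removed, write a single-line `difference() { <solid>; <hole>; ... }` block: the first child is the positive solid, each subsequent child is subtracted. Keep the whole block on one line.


difference() { cube([2770, 227, 2889]); translate([550, 0, 1050]) cube([1295, 227, 818]); }


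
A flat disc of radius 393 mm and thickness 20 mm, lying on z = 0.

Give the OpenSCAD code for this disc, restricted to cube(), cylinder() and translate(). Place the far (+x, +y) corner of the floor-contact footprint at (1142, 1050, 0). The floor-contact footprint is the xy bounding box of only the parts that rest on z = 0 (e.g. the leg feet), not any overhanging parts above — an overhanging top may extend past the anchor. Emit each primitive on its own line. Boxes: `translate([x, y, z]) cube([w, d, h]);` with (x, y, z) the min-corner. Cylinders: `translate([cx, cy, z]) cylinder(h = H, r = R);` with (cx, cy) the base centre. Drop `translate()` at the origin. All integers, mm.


translate([749, 657, 0]) cylinder(h = 20, r = 393);


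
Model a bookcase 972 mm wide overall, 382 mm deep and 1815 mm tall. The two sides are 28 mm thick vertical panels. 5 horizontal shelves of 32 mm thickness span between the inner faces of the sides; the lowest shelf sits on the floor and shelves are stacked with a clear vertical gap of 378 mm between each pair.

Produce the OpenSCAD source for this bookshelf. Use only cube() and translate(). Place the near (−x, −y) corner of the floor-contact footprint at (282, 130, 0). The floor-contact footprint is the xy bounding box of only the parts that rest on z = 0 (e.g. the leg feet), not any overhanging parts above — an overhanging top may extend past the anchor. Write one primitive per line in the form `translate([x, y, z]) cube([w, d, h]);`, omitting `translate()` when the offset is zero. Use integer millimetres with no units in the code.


translate([282, 130, 0]) cube([28, 382, 1815]);
translate([1226, 130, 0]) cube([28, 382, 1815]);
translate([310, 130, 0]) cube([916, 382, 32]);
translate([310, 130, 410]) cube([916, 382, 32]);
translate([310, 130, 820]) cube([916, 382, 32]);
translate([310, 130, 1230]) cube([916, 382, 32]);
translate([310, 130, 1640]) cube([916, 382, 32]);


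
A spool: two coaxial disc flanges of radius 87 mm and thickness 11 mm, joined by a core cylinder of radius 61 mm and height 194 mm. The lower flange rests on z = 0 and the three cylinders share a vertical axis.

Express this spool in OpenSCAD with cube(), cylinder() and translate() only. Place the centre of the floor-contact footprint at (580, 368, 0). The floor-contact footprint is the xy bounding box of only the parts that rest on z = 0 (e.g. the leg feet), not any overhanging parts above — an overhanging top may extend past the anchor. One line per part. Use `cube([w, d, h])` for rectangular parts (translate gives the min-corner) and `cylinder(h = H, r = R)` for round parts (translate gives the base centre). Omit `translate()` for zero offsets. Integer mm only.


translate([580, 368, 0]) cylinder(h = 11, r = 87);
translate([580, 368, 11]) cylinder(h = 194, r = 61);
translate([580, 368, 205]) cylinder(h = 11, r = 87);


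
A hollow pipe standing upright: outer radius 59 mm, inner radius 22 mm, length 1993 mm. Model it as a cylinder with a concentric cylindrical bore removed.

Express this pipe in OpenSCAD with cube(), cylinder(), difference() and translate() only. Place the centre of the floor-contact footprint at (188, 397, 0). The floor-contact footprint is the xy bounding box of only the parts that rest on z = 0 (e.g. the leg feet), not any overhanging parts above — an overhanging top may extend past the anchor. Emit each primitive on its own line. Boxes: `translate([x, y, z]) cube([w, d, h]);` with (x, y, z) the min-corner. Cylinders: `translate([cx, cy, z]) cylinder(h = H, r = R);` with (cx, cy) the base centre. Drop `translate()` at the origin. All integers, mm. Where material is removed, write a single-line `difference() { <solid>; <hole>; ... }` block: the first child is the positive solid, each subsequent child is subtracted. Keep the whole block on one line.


difference() { translate([188, 397, 0]) cylinder(h = 1993, r = 59); translate([188, 397, 0]) cylinder(h = 1993, r = 22); }


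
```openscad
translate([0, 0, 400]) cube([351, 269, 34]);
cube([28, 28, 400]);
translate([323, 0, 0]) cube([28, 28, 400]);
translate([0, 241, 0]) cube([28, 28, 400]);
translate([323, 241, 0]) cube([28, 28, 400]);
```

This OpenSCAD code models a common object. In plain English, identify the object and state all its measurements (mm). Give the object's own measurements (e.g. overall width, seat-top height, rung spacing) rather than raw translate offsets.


A four-legged stool. The seat is a 351×269×34 mm slab whose top surface is at z = 434 mm; four square legs, each 28×28 mm in cross-section, run from the floor (z = 0) to the underside of the seat, each flush with a corner of the seat.


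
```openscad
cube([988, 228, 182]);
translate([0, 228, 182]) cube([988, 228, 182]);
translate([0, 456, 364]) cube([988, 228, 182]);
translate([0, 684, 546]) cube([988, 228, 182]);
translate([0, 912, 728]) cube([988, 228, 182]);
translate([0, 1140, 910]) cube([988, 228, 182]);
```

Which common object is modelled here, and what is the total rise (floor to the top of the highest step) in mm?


A staircase. The total rise is 1092 mm.

6 identical blocks, each offset up and back from the previous — a staircase. Each step is 182 mm tall and there are 6 of them, so the total rise is 6 × 182 = 1092 mm.


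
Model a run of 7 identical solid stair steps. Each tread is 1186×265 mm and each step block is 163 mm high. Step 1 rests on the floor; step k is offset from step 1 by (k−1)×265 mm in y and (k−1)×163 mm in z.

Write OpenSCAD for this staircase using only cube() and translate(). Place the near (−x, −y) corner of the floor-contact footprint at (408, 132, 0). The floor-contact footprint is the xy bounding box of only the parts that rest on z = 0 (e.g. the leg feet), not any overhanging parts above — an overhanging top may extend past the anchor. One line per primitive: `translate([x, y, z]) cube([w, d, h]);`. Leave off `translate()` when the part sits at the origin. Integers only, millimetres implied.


translate([408, 132, 0]) cube([1186, 265, 163]);
translate([408, 397, 163]) cube([1186, 265, 163]);
translate([408, 662, 326]) cube([1186, 265, 163]);
translate([408, 927, 489]) cube([1186, 265, 163]);
translate([408, 1192, 652]) cube([1186, 265, 163]);
translate([408, 1457, 815]) cube([1186, 265, 163]);
translate([408, 1722, 978]) cube([1186, 265, 163]);


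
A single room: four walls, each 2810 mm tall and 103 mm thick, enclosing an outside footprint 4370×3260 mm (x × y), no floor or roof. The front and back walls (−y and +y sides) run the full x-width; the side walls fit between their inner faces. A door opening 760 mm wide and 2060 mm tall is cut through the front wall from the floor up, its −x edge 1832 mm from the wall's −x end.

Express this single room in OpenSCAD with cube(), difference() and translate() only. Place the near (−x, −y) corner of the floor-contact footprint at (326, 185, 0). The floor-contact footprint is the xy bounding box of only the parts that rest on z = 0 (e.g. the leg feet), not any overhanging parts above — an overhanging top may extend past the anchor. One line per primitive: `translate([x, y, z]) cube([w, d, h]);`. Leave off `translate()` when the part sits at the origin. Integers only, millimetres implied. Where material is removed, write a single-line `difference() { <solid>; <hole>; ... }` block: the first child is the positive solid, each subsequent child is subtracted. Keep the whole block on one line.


difference() { translate([326, 185, 0]) cube([4370, 103, 2810]); translate([2158, 185, 0]) cube([760, 103, 2060]); }
translate([326, 3342, 0]) cube([4370, 103, 2810]);
translate([326, 288, 0]) cube([103, 3054, 2810]);
translate([4593, 288, 0]) cube([103, 3054, 2810]);


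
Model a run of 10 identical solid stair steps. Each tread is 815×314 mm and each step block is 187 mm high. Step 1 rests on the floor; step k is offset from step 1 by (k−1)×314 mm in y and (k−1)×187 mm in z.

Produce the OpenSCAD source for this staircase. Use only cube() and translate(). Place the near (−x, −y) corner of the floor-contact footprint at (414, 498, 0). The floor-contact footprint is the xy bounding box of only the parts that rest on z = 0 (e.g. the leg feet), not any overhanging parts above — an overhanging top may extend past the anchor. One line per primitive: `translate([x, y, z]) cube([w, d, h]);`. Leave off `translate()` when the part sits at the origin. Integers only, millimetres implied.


translate([414, 498, 0]) cube([815, 314, 187]);
translate([414, 812, 187]) cube([815, 314, 187]);
translate([414, 1126, 374]) cube([815, 314, 187]);
translate([414, 1440, 561]) cube([815, 314, 187]);
translate([414, 1754, 748]) cube([815, 314, 187]);
translate([414, 2068, 935]) cube([815, 314, 187]);
translate([414, 2382, 1122]) cube([815, 314, 187]);
translate([414, 2696, 1309]) cube([815, 314, 187]);
translate([414, 3010, 1496]) cube([815, 314, 187]);
translate([414, 3324, 1683]) cube([815, 314, 187]);


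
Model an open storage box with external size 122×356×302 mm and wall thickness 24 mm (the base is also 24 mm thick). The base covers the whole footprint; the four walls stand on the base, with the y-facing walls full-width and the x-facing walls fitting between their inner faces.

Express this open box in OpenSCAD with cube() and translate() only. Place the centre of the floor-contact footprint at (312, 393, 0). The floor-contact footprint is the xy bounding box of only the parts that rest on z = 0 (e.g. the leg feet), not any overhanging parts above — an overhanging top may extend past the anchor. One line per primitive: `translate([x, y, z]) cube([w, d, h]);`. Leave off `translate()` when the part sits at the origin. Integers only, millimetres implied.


translate([251, 215, 0]) cube([122, 356, 24]);
translate([251, 215, 24]) cube([122, 24, 278]);
translate([251, 547, 24]) cube([122, 24, 278]);
translate([251, 239, 24]) cube([24, 308, 278]);
translate([349, 239, 24]) cube([24, 308, 278]);


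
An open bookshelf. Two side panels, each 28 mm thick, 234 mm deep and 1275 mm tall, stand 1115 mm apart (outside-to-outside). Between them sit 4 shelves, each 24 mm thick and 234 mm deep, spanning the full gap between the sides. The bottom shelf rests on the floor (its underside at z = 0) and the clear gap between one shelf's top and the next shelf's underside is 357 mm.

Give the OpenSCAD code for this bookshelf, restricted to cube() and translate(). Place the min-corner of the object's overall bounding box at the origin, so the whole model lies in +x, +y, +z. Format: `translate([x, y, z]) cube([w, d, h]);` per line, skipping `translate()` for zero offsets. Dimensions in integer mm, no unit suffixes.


cube([28, 234, 1275]);
translate([1087, 0, 0]) cube([28, 234, 1275]);
translate([28, 0, 0]) cube([1059, 234, 24]);
translate([28, 0, 381]) cube([1059, 234, 24]);
translate([28, 0, 762]) cube([1059, 234, 24]);
translate([28, 0, 1143]) cube([1059, 234, 24]);


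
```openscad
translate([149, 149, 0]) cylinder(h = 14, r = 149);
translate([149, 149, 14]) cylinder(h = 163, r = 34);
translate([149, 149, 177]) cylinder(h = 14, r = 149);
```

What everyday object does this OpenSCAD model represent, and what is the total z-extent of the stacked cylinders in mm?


A spool. The overall height is 191 mm.

Three coaxial cylinders, large–small–large — a spool. Two 14 mm flanges and a 163 mm core give 14 + 163 + 14 = 191 mm.


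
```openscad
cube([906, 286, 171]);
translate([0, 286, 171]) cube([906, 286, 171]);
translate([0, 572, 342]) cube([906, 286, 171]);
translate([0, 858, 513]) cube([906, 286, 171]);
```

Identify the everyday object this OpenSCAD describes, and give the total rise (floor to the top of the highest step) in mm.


A staircase. The total rise is 684 mm.

4 identical blocks, each offset up and back from the previous — a staircase. Each step is 171 mm tall and there are 4 of them, so the total rise is 4 × 171 = 684 mm.


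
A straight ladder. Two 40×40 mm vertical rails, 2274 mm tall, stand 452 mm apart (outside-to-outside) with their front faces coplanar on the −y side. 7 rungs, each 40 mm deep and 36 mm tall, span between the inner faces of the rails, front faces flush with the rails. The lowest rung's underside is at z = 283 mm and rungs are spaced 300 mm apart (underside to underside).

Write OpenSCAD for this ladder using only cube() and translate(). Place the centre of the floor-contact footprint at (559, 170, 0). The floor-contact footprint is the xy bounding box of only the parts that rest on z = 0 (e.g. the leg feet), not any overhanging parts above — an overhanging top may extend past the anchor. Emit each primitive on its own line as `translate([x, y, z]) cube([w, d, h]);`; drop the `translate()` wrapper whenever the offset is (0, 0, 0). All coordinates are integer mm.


translate([333, 150, 0]) cube([40, 40, 2274]);
translate([745, 150, 0]) cube([40, 40, 2274]);
translate([373, 150, 283]) cube([372, 40, 36]);
translate([373, 150, 583]) cube([372, 40, 36]);
translate([373, 150, 883]) cube([372, 40, 36]);
translate([373, 150, 1183]) cube([372, 40, 36]);
translate([373, 150, 1483]) cube([372, 40, 36]);
translate([373, 150, 1783]) cube([372, 40, 36]);
translate([373, 150, 2083]) cube([372, 40, 36]);


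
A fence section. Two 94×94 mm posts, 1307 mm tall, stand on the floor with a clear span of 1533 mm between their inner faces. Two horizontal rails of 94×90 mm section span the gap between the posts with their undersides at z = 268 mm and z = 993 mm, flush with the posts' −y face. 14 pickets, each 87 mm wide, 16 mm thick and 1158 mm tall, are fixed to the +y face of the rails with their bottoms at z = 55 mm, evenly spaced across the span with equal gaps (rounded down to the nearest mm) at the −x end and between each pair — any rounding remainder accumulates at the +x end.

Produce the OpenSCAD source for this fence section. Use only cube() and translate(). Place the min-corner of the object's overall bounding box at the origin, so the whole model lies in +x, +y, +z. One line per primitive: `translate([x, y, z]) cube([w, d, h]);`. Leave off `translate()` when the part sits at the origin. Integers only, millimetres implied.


cube([94, 94, 1307]);
translate([1627, 0, 0]) cube([94, 94, 1307]);
translate([94, 0, 268]) cube([1533, 94, 90]);
translate([94, 0, 993]) cube([1533, 94, 90]);
translate([115, 94, 55]) cube([87, 16, 1158]);
translate([223, 94, 55]) cube([87, 16, 1158]);
translate([331, 94, 55]) cube([87, 16, 1158]);
translate([439, 94, 55]) cube([87, 16, 1158]);
translate([547, 94, 55]) cube([87, 16, 1158]);
translate([655, 94, 55]) cube([87, 16, 1158]);
translate([763, 94, 55]) cube([87, 16, 1158]);
translate([871, 94, 55]) cube([87, 16, 1158]);
translate([979, 94, 55]) cube([87, 16, 1158]);
translate([1087, 94, 55]) cube([87, 16, 1158]);
translate([1195, 94, 55]) cube([87, 16, 1158]);
translate([1303, 94, 55]) cube([87, 16, 1158]);
translate([1411, 94, 55]) cube([87, 16, 1158]);
translate([1519, 94, 55]) cube([87, 16, 1158]);


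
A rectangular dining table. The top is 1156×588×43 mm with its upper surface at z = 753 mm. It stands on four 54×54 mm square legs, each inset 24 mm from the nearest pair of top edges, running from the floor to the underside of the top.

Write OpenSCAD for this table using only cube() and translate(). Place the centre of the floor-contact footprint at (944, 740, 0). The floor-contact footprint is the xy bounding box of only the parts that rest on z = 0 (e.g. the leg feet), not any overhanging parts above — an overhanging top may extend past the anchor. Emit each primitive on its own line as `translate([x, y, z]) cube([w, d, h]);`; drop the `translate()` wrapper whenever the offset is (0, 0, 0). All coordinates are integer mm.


translate([366, 446, 710]) cube([1156, 588, 43]);
translate([390, 470, 0]) cube([54, 54, 710]);
translate([1444, 470, 0]) cube([54, 54, 710]);
translate([390, 956, 0]) cube([54, 54, 710]);
translate([1444, 956, 0]) cube([54, 54, 710]);


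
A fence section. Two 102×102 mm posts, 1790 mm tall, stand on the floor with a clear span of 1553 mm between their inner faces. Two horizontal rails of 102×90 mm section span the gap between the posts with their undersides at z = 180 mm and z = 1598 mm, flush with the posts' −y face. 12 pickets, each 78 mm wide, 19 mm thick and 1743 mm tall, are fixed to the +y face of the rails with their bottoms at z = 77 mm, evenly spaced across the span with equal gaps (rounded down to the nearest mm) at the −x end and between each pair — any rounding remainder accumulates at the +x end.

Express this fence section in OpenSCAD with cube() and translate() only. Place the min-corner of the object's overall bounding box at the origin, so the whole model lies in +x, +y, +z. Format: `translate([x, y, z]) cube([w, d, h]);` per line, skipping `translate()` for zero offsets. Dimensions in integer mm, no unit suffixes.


cube([102, 102, 1790]);
translate([1655, 0, 0]) cube([102, 102, 1790]);
translate([102, 0, 180]) cube([1553, 102, 90]);
translate([102, 0, 1598]) cube([1553, 102, 90]);
translate([149, 102, 77]) cube([78, 19, 1743]);
translate([274, 102, 77]) cube([78, 19, 1743]);
translate([399, 102, 77]) cube([78, 19, 1743]);
translate([524, 102, 77]) cube([78, 19, 1743]);
translate([649, 102, 77]) cube([78, 19, 1743]);
translate([774, 102, 77]) cube([78, 19, 1743]);
translate([899, 102, 77]) cube([78, 19, 1743]);
translate([1024, 102, 77]) cube([78, 19, 1743]);
translate([1149, 102, 77]) cube([78, 19, 1743]);
translate([1274, 102, 77]) cube([78, 19, 1743]);
translate([1399, 102, 77]) cube([78, 19, 1743]);
translate([1524, 102, 77]) cube([78, 19, 1743]);


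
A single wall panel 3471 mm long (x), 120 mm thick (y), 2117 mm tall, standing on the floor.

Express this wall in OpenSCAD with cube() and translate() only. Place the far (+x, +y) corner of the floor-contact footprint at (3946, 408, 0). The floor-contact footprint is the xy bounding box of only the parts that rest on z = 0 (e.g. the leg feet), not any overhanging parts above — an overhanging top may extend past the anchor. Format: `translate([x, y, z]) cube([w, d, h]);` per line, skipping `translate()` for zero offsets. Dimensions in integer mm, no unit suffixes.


translate([475, 288, 0]) cube([3471, 120, 2117]);


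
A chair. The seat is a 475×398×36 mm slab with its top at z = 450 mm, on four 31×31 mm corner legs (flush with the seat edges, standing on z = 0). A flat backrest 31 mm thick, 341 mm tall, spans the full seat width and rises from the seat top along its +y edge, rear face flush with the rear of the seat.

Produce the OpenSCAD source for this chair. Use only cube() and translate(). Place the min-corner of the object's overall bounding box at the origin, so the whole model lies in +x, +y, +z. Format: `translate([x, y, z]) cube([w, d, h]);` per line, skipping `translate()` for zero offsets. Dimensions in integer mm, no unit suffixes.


translate([0, 0, 414]) cube([475, 398, 36]);
cube([31, 31, 414]);
translate([444, 0, 0]) cube([31, 31, 414]);
translate([0, 367, 0]) cube([31, 31, 414]);
translate([444, 367, 0]) cube([31, 31, 414]);
translate([0, 367, 450]) cube([475, 31, 341]);


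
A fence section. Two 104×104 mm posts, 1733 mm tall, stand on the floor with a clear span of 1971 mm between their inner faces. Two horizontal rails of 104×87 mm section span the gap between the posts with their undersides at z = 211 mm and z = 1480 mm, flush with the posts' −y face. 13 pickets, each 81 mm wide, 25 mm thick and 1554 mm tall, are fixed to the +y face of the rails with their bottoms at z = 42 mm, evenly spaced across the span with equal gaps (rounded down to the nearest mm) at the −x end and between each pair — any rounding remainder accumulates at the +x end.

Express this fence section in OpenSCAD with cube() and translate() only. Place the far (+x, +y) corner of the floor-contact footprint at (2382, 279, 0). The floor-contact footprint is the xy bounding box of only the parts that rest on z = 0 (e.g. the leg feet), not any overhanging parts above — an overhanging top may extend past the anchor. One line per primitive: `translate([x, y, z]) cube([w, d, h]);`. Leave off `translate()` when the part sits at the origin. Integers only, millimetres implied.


translate([203, 175, 0]) cube([104, 104, 1733]);
translate([2278, 175, 0]) cube([104, 104, 1733]);
translate([307, 175, 211]) cube([1971, 104, 87]);
translate([307, 175, 1480]) cube([1971, 104, 87]);
translate([372, 279, 42]) cube([81, 25, 1554]);
translate([518, 279, 42]) cube([81, 25, 1554]);
translate([664, 279, 42]) cube([81, 25, 1554]);
translate([810, 279, 42]) cube([81, 25, 1554]);
translate([956, 279, 42]) cube([81, 25, 1554]);
translate([1102, 279, 42]) cube([81, 25, 1554]);
translate([1248, 279, 42]) cube([81, 25, 1554]);
translate([1394, 279, 42]) cube([81, 25, 1554]);
translate([1540, 279, 42]) cube([81, 25, 1554]);
translate([1686, 279, 42]) cube([81, 25, 1554]);
translate([1832, 279, 42]) cube([81, 25, 1554]);
translate([1978, 279, 42]) cube([81, 25, 1554]);
translate([2124, 279, 42]) cube([81, 25, 1554]);


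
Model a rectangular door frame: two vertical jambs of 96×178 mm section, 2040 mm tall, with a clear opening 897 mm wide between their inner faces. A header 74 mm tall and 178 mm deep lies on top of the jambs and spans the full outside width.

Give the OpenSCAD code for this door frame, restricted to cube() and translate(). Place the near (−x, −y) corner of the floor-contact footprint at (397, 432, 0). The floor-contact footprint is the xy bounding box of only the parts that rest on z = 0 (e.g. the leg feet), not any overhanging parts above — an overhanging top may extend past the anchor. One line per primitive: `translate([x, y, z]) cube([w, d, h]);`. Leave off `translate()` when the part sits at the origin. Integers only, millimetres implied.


translate([397, 432, 0]) cube([96, 178, 2040]);
translate([1390, 432, 0]) cube([96, 178, 2040]);
translate([397, 432, 2040]) cube([1089, 178, 74]);


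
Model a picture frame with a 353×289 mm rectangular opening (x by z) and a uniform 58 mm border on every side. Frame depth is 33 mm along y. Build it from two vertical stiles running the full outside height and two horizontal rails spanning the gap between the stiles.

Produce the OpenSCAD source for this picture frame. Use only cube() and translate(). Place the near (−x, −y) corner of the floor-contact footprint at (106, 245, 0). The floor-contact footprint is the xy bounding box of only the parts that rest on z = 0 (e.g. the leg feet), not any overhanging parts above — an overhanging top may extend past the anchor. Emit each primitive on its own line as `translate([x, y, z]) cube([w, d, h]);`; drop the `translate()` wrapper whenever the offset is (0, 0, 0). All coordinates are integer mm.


translate([106, 245, 0]) cube([58, 33, 405]);
translate([517, 245, 0]) cube([58, 33, 405]);
translate([164, 245, 0]) cube([353, 33, 58]);
translate([164, 245, 347]) cube([353, 33, 58]);
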